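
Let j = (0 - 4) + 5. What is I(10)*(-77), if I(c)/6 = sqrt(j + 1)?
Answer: -462*sqrt(2) ≈ -653.37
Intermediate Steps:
j = 1 (j = -4 + 5 = 1)
I(c) = 6*sqrt(2) (I(c) = 6*sqrt(1 + 1) = 6*sqrt(2))
I(10)*(-77) = (6*sqrt(2))*(-77) = -462*sqrt(2)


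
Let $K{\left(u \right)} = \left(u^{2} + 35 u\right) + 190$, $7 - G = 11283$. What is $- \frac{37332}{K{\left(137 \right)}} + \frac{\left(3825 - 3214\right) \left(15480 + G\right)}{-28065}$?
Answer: $- \frac{10343882026}{111109335} \approx -93.096$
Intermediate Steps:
$G = -11276$ ($G = 7 - 11283 = -11276$)
$K{\left(u \right)} = 190 + u^{2} + 35 u$
$- \frac{37332}{K{\left(137 \right)}} + \frac{\left(3825 - 3214\right) \left(15480 + G\right)}{-28065} = - \frac{37332}{190 + 137^{2} + 35 \cdot 137} + \frac{\left(3825 - 3214\right) \left(15480 - 11276\right)}{-28065} = - \frac{37332}{190 + 18769 + 4795} + 611 \cdot 4204 \left(- \frac{1}{28065}\right) = - \frac{37332}{23754} + 2568644 \left(- \frac{1}{28065}\right) = \left(-37332\right) \frac{1}{23754} - \frac{2568644}{28065} = - \frac{6222}{3959} - \frac{2568644}{28065} = - \frac{10343882026}{111109335}$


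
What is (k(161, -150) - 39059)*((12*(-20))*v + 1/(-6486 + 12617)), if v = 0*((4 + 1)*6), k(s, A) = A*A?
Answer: -16559/6131 ≈ -2.7009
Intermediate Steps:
k(s, A) = A²
v = 0 (v = 0*(5*6) = 0*30 = 0)
(k(161, -150) - 39059)*((12*(-20))*v + 1/(-6486 + 12617)) = ((-150)² - 39059)*((12*(-20))*0 + 1/(-6486 + 12617)) = (22500 - 39059)*(-240*0 + 1/6131) = -16559*(0 + 1/6131) = -16559*1/6131 = -16559/6131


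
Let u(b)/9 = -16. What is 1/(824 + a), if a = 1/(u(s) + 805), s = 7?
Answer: 661/544665 ≈ 0.0012136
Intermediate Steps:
u(b) = -144 (u(b) = 9*(-16) = -144)
a = 1/661 (a = 1/(-144 + 805) = 1/661 ≈ 0.0015129)
1/(824 + a) = 1/(824 + 1/661) = 1/(544665/661) = 661/544665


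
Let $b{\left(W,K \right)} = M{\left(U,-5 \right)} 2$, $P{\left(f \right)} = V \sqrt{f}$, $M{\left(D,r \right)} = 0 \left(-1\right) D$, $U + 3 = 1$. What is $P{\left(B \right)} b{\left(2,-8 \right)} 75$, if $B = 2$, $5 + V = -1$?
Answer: $0$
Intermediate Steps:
$U = -2$ ($U = -3 + 1 = -2$)
$V = -6$ ($V = -5 - 1 = -6$)
$M{\left(D,r \right)} = 0$ ($M{\left(D,r \right)} = 0 D = 0$)
$P{\left(f \right)} = - 6 \sqrt{f}$
$b{\left(W,K \right)} = 0$ ($b{\left(W,K \right)} = 0 \cdot 2 = 0$)
$P{\left(B \right)} b{\left(2,-8 \right)} 75 = - 6 \sqrt{2} \cdot 0 \cdot 75 = 0 \cdot 75 = 0$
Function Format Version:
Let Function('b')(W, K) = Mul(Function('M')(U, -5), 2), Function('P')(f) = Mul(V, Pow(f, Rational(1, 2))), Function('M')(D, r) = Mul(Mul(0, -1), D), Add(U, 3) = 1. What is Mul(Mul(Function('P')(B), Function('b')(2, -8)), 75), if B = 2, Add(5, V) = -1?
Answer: 0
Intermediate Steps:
U = -2 (U = Add(-3, 1) = -2)
V = -6 (V = Add(-5, -1) = -6)
Function('M')(D, r) = 0 (Function('M')(D, r) = Mul(0, D) = 0)
Function('P')(f) = Mul(-6, Pow(f, Rational(1, 2)))
Function('b')(W, K) = 0 (Function('b')(W, K) = Mul(0, 2) = 0)
Mul(Mul(Function('P')(B), Function('b')(2, -8)), 75) = Mul(Mul(Mul(-6, Pow(2, Rational(1, 2))), 0), 75) = Mul(0, 75) = 0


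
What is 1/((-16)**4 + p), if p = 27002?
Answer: 1/92538 ≈ 1.0806e-5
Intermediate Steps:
1/((-16)**4 + p) = 1/((-16)**4 + 27002) = 1/(65536 + 27002) = 1/92538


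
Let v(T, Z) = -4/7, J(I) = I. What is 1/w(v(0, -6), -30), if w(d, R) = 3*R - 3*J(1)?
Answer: -1/93 ≈ -0.010753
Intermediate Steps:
v(T, Z) = -4/7 (v(T, Z) = -4*⅐ = -4/7)
w(d, R) = -3 + 3*R (w(d, R) = 3*R - 3*1 = 3*R - 3 = -3 + 3*R)
1/w(v(0, -6), -30) = 1/(-3 + 3*(-30)) = 1/(-3 - 90) = 1/(-93) = -1/93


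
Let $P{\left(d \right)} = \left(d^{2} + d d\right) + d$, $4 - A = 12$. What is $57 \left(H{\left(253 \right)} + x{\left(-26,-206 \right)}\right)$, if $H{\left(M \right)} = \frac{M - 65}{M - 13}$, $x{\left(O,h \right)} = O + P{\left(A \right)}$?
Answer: $\frac{108053}{20} \approx 5402.6$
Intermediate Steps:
$A = -8$ ($A = 4 - 12 = -8$)
$P{\left(d \right)} = d + 2 d^{2}$ ($P{\left(d \right)} = \left(d^{2} + d^{2}\right) + d = 2 d^{2} + d = d + 2 d^{2}$)
$x{\left(O,h \right)} = 120 + O$ ($x{\left(O,h \right)} = O - 8 \left(1 + 2 \left(-8\right)\right) = O - 8 \left(1 - 16\right) = O - -120 = O + 120 = 120 + O$)
$H{\left(M \right)} = \frac{-65 + M}{-13 + M}$
$57 \left(H{\left(253 \right)} + x{\left(-26,-206 \right)}\right) = 57 \left(\frac{-65 + 253}{-13 + 253} + \left(120 - 26\right)\right) = 57 \left(\frac{1}{240} \cdot 188 + 94\right) = 57 \left(\frac{47}{60} + 94\right) = 57 \cdot \frac{5687}{60} = \frac{108053}{20}$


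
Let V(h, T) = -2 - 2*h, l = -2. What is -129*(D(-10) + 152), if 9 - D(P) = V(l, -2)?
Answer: -20511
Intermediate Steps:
D(P) = 7 (D(P) = 9 - (-2 - 2*(-2)) = 9 - (-2 + 4) = 9 - 1*2 = 9 - 2 = 7)
-129*(D(-10) + 152) = -129*(7 + 152) = -129*159 = -20511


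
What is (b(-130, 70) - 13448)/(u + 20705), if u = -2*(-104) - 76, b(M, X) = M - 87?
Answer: -13665/20837 ≈ -0.65580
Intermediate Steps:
b(M, X) = -87 + M
u = 132 (u = 208 - 76 = 132)
(b(-130, 70) - 13448)/(u + 20705) = ((-87 - 130) - 13448)/(132 + 20705) = (-217 - 13448)/20837 = -13665*1/20837 = -13665/20837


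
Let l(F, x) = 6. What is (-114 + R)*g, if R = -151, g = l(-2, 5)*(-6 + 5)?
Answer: 1590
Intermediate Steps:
g = -6 (g = 6*(-6 + 5) = 6*(-1) = -6)
(-114 + R)*g = (-114 - 151)*(-6) = -265*(-6) = 1590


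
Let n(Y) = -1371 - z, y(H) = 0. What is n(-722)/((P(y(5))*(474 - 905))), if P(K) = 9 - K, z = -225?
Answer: 382/1293 ≈ 0.29544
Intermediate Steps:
n(Y) = -1146 (n(Y) = -1371 - 1*(-225) = -1371 + 225 = -1146)
n(-722)/((P(y(5))*(474 - 905))) = -1146*1/((9 - 1*0)*(474 - 905)) = -1146*(-1/(431*(9 + 0))) = -1146/(9*(-431)) = -1146/(-3879) = -1146*(-1/3879) = 382/1293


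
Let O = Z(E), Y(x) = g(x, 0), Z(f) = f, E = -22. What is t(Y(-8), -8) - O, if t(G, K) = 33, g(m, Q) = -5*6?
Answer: 55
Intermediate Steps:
g(m, Q) = -30
Y(x) = -30
O = -22
t(Y(-8), -8) - O = 33 - 1*(-22) = 33 + 22 = 55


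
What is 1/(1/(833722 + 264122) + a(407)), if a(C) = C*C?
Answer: 1097844/181856760757 ≈ 6.0369e-6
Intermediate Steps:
a(C) = C²
1/(1/(833722 + 264122) + a(407)) = 1/(1/(833722 + 264122) + 407²) = 1/(1/1097844 + 165649) = 1/(181856760757/1097844) = 1097844/181856760757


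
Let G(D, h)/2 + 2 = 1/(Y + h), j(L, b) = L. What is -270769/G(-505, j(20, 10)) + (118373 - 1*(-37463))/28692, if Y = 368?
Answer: 376822044403/5559075 ≈ 67785.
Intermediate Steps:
G(D, h) = -4 + 2/(368 + h)
-270769/G(-505, j(20, 10)) + (118373 - 1*(-37463))/28692 = -270769*(368 + 20)/(2*(-735 - 2*20)) + (118373 - 1*(-37463))/28692 = -270769*194/(-735 - 40) + (118373 + 37463)*(1/28692) = -270769/(2*(1/388)*(-775)) + 155836*(1/28692) = -270769/(-775/194) + 38959/7173 = -270769*(-194/775) + 38959/7173 = 52529186/775 + 38959/7173 = 376822044403/5559075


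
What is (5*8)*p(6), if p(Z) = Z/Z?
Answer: 40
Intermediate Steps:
p(Z) = 1
(5*8)*p(6) = (5*8)*1 = 40*1 = 40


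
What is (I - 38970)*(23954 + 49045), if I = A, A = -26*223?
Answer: -3268019232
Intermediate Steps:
A = -5798
I = -5798
(I - 38970)*(23954 + 49045) = (-5798 - 38970)*(23954 + 49045) = -44768*72999 = -3268019232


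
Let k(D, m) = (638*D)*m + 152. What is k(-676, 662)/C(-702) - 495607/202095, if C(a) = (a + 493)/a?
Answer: -40505856049689623/42237855 ≈ -9.5899e+8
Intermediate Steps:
k(D, m) = 152 + 638*D*m (k(D, m) = 638*D*m + 152 = 152 + 638*D*m)
C(a) = (493 + a)/a
k(-676, 662)/C(-702) - 495607/202095 = (152 + 638*(-676)*662)/(((493 - 702)/(-702))) - 495607/202095 = (152 - 285512656)/((-1/702*(-209))) - 495607*1/202095 = -285512504/209/702 - 495607/202095 = -285512504*702/209 - 495607/202095 = -200429777808/209 - 495607/202095 = -40505856049689623/42237855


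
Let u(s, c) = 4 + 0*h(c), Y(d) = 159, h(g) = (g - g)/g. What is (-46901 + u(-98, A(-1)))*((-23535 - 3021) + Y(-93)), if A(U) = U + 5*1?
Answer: 1237940109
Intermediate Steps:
h(g) = 0 (h(g) = 0/g = 0)
A(U) = 5 + U (A(U) = U + 5 = 5 + U)
u(s, c) = 4 (u(s, c) = 4 + 0*0 = 4 + 0 = 4)
(-46901 + u(-98, A(-1)))*((-23535 - 3021) + Y(-93)) = (-46901 + 4)*((-23535 - 3021) + 159) = -46897*(-26556 + 159) = -46897*(-26397) = 1237940109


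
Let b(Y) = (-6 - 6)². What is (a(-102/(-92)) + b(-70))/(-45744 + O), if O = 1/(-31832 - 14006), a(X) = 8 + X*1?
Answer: -161418517/48226709879 ≈ -0.0033471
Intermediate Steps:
a(X) = 8 + X
b(Y) = 144 (b(Y) = (-12)² = 144)
O = -1/45838 (O = 1/(-45838) = -1/45838 ≈ -2.1816e-5)
(a(-102/(-92)) + b(-70))/(-45744 + O) = ((8 - 102/(-92)) + 144)/(-45744 - 1/45838) = ((8 - 102*(-1/92)) + 144)/(-2096813473/45838) = ((8 + 51/46) + 144)*(-45838/2096813473) = (419/46 + 144)*(-45838/2096813473) = (7043/46)*(-45838/2096813473) = -161418517/48226709879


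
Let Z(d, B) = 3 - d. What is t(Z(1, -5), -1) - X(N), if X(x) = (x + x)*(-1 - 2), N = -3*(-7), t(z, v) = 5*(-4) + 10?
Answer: 116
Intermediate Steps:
t(z, v) = -10 (t(z, v) = -20 + 10 = -10)
N = 21
X(x) = -6*x (X(x) = (2*x)*(-3) = -6*x)
t(Z(1, -5), -1) - X(N) = -10 - (-6)*21 = -10 - 1*(-126) = -10 + 126 = 116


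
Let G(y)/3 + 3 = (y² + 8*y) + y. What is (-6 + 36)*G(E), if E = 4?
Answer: 4410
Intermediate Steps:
G(y) = -9 + 3*y² + 27*y (G(y) = -9 + 3*((y² + 8*y) + y) = -9 + 3*(y² + 9*y) = -9 + (3*y² + 27*y) = -9 + 3*y² + 27*y)
(-6 + 36)*G(E) = (-6 + 36)*(-9 + 3*4² + 27*4) = 30*(-9 + 3*16 + 108) = 30*(-9 + 48 + 108) = 30*147 = 4410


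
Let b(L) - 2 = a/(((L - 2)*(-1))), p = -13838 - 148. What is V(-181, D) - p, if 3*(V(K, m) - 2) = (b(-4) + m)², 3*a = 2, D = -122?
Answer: 4563325/243 ≈ 18779.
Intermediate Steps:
a = ⅔ (a = (⅓)*2 = ⅔ ≈ 0.66667)
p = -13986
b(L) = 2 + 2/(3*(2 - L)) (b(L) = 2 + 2/(3*(((L - 2)*(-1)))) = 2 + 2/(3*(((-2 + L)*(-1)))) = 2 + 2/(3*(2 - L)))
V(K, m) = 2 + (19/9 + m)²/3 (V(K, m) = 2 + (2*(-7 + 3*(-4))/(3*(-2 - 4)) + m)²/3 = 2 + ((⅔)*(-7 - 12)/(-6) + m)²/3 = 2 + ((⅔)*(-⅙)*(-19) + m)²/3 = 2 + (19/9 + m)²/3)
V(-181, D) - p = (2 + (19 + 9*(-122))²/243) - 1*(-13986) = (2 + (19 - 1098)²/243) + 13986 = (2 + (1/243)*(-1079)²) + 13986 = (2 + (1/243)*1164241) + 13986 = (2 + 1164241/243) + 13986 = 1164727/243 + 13986 = 4563325/243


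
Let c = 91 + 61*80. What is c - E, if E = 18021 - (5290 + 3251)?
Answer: -4509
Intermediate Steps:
E = 9480 (E = 18021 - 1*8541 = 18021 - 8541 = 9480)
c = 4971 (c = 91 + 4880 = 4971)
c - E = 4971 - 1*9480 = 4971 - 9480 = -4509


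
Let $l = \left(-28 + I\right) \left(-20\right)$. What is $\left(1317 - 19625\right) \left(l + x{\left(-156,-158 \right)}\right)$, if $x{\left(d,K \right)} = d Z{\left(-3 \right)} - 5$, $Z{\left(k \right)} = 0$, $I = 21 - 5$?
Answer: $-4302380$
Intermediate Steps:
$I = 16$ ($I = 21 - 5 = 16$)
$l = 240$ ($l = \left(-28 + 16\right) \left(-20\right) = \left(-12\right) \left(-20\right) = 240$)
$x{\left(d,K \right)} = -5$ ($x{\left(d,K \right)} = d 0 - 5 = 0 - 5 = -5$)
$\left(1317 - 19625\right) \left(l + x{\left(-156,-158 \right)}\right) = \left(1317 - 19625\right) \left(240 - 5\right) = \left(-18308\right) 235 = -4302380$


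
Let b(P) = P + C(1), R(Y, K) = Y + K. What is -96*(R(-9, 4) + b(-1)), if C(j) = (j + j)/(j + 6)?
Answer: 3840/7 ≈ 548.57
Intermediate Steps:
C(j) = 2*j/(6 + j) (C(j) = (2*j)/(6 + j) = 2*j/(6 + j))
R(Y, K) = K + Y
b(P) = 2/7 + P (b(P) = P + 2*1/(6 + 1) = P + 2*1/7 = P + 2*1*(⅐) = P + 2/7 = 2/7 + P)
-96*(R(-9, 4) + b(-1)) = -96*((4 - 9) + (2/7 - 1)) = -96*(-5 - 5/7) = -96*(-40/7) = 3840/7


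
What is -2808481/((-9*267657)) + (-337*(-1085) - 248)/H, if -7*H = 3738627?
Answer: 37080306080/76974591303 ≈ 0.48172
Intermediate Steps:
H = -3738627/7 (H = -⅐*3738627 = -3738627/7 ≈ -5.3409e+5)
-2808481/((-9*267657)) + (-337*(-1085) - 248)/H = -2808481/((-9*267657)) + (-337*(-1085) - 248)/(-3738627/7) = -2808481/(-2408913) + (365645 - 248)*(-7/3738627) = -2808481*(-1/2408913) + 365397*(-7/3738627) = 216037/185301 - 852593/1246209 = 37080306080/76974591303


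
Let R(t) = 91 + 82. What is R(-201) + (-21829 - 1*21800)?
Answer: -43456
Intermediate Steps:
R(t) = 173
R(-201) + (-21829 - 1*21800) = 173 + (-21829 - 1*21800) = 173 + (-21829 - 21800) = 173 - 43629 = -43456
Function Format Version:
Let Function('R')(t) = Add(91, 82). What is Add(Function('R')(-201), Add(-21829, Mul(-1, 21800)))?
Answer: -43456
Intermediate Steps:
Function('R')(t) = 173
Add(Function('R')(-201), Add(-21829, Mul(-1, 21800))) = Add(173, Add(-21829, Mul(-1, 21800))) = Add(173, Add(-21829, -21800)) = Add(173, -43629) = -43456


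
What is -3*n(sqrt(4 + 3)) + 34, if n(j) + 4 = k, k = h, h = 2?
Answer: 40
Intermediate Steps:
k = 2
n(j) = -2 (n(j) = -4 + 2 = -2)
-3*n(sqrt(4 + 3)) + 34 = -3*(-2) + 34 = 6 + 34 = 40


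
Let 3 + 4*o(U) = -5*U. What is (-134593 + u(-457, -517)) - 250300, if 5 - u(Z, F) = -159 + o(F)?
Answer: -770749/2 ≈ -3.8537e+5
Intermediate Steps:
o(U) = -¾ - 5*U/4 (o(U) = -¾ + (-5*U)/4 = -¾ - 5*U/4)
u(Z, F) = 659/4 + 5*F/4 (u(Z, F) = 5 - (-159 + (-¾ - 5*F/4)) = 5 - (-639/4 - 5*F/4) = 5 + (639/4 + 5*F/4) = 659/4 + 5*F/4)
(-134593 + u(-457, -517)) - 250300 = (-134593 + (659/4 + (5/4)*(-517))) - 250300 = (-134593 + (659/4 - 2585/4)) - 250300 = (-134593 - 963/2) - 250300 = -270149/2 - 250300 = -770749/2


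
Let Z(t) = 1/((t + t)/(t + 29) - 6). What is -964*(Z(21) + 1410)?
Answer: -175317860/129 ≈ -1.3591e+6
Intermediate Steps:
Z(t) = 1/(-6 + 2*t/(29 + t)) (Z(t) = 1/((2*t)/(29 + t) - 6) = 1/(2*t/(29 + t) - 6) = 1/(-6 + 2*t/(29 + t)))
-964*(Z(21) + 1410) = -964*((-29 - 1*21)/(2*(87 + 2*21)) + 1410) = -964*((-29 - 21)/(2*(87 + 42)) + 1410) = -964*((½)*(-50)/129 + 1410) = -964*((½)*(1/129)*(-50) + 1410) = -964*(-25/129 + 1410) = -964*181865/129 = -175317860/129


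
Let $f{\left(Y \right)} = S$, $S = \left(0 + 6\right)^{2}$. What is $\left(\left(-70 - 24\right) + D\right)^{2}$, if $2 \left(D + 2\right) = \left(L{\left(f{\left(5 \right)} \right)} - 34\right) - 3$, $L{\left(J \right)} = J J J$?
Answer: $\frac{2155466329}{4} \approx 5.3887 \cdot 10^{8}$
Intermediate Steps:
$S = 36$ ($S = 6^{2} = 36$)
$f{\left(Y \right)} = 36$
$L{\left(J \right)} = J^{3}$ ($L{\left(J \right)} = J^{2} J = J^{3}$)
$D = \frac{46615}{2}$ ($D = -2 + \frac{\left(36^{3} - 34\right) - 3}{2} = -2 + \frac{\left(46656 - 34\right) - 3}{2} = -2 + \frac{46622 - 3}{2} = -2 + \frac{1}{2} \cdot 46619 = -2 + \frac{46619}{2} = \frac{46615}{2} \approx 23308.0$)
$\left(\left(-70 - 24\right) + D\right)^{2} = \left(\left(-70 - 24\right) + \frac{46615}{2}\right)^{2} = \left(-94 + \frac{46615}{2}\right)^{2} = \left(\frac{46427}{2}\right)^{2} = \frac{2155466329}{4}$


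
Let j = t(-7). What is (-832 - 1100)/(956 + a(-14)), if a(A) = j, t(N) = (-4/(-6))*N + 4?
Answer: -2898/1433 ≈ -2.0223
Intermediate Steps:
t(N) = 4 + 2*N/3 (t(N) = (-4*(-⅙))*N + 4 = 2*N/3 + 4 = 4 + 2*N/3)
j = -⅔ (j = 4 + (⅔)*(-7) = 4 - 14/3 = -⅔ ≈ -0.66667)
a(A) = -⅔
(-832 - 1100)/(956 + a(-14)) = (-832 - 1100)/(956 - ⅔) = -1932/2866/3 = -1932*3/2866 = -2898/1433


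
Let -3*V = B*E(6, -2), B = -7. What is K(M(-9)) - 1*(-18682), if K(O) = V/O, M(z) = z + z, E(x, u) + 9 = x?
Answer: 336283/18 ≈ 18682.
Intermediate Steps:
E(x, u) = -9 + x
M(z) = 2*z
V = -7 (V = -(-7)*(-9 + 6)/3 = -(-7)*(-3)/3 = -1/3*21 = -7)
K(O) = -7/O
K(M(-9)) - 1*(-18682) = -7/(2*(-9)) - 1*(-18682) = -7/(-18) + 18682 = -7*(-1/18) + 18682 = 7/18 + 18682 = 336283/18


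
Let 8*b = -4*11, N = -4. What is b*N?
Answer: 22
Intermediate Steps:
b = -11/2 (b = (-4*11)/8 = (⅛)*(-44) = -11/2 ≈ -5.5000)
b*N = -11/2*(-4) = 22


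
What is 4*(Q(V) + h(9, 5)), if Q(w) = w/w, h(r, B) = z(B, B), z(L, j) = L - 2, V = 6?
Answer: 16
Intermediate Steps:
z(L, j) = -2 + L
h(r, B) = -2 + B
Q(w) = 1
4*(Q(V) + h(9, 5)) = 4*(1 + (-2 + 5)) = 4*(1 + 3) = 4*4 = 16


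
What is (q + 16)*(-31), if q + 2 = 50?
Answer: -1984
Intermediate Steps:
q = 48 (q = -2 + 50 = 48)
(q + 16)*(-31) = (48 + 16)*(-31) = 64*(-31) = -1984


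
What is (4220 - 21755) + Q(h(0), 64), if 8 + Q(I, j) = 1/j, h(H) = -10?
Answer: -1122751/64 ≈ -17543.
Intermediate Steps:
Q(I, j) = -8 + 1/j
(4220 - 21755) + Q(h(0), 64) = (4220 - 21755) + (-8 + 1/64) = -17535 + (-8 + 1/64) = -17535 - 511/64 = -1122751/64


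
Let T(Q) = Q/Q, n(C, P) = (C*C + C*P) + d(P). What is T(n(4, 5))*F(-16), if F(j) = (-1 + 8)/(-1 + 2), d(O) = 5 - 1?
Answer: 7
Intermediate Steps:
d(O) = 4
F(j) = 7 (F(j) = 7/1 = 7*1 = 7)
n(C, P) = 4 + C² + C*P (n(C, P) = (C*C + C*P) + 4 = (C² + C*P) + 4 = 4 + C² + C*P)
T(Q) = 1
T(n(4, 5))*F(-16) = 1*7 = 7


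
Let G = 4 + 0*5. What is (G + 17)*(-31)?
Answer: -651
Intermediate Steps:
G = 4 (G = 4 + 0 = 4)
(G + 17)*(-31) = (4 + 17)*(-31) = 21*(-31) = -651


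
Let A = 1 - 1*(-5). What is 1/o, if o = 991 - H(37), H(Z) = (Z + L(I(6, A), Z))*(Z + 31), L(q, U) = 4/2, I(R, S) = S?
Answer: -1/1661 ≈ -0.00060205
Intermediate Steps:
A = 6 (A = 1 + 5 = 6)
L(q, U) = 2 (L(q, U) = 4*(½) = 2)
H(Z) = (2 + Z)*(31 + Z) (H(Z) = (Z + 2)*(Z + 31) = (2 + Z)*(31 + Z))
o = -1661 (o = 991 - (62 + 37² + 33*37) = 991 - (62 + 1369 + 1221) = 991 - 1*2652 = 991 - 2652 = -1661)
1/o = 1/(-1661) = -1/1661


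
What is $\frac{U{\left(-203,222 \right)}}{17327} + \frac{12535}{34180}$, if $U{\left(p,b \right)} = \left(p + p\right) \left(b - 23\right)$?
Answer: $- \frac{508868995}{118447372} \approx -4.2962$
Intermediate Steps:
$U{\left(p,b \right)} = 2 p \left(-23 + b\right)$
$\frac{U{\left(-203,222 \right)}}{17327} + \frac{12535}{34180} = \frac{2 \left(-203\right) \left(-23 + 222\right)}{17327} + \frac{12535}{34180} = 2 \left(-203\right) 199 \cdot \frac{1}{17327} + 12535 \cdot \frac{1}{34180} = \left(-80794\right) \frac{1}{17327} + \frac{2507}{6836} = - \frac{80794}{17327} + \frac{2507}{6836} = - \frac{508868995}{118447372}$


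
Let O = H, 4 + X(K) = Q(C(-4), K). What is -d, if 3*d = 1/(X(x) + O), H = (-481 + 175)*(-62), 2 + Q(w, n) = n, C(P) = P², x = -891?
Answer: -1/54225 ≈ -1.8442e-5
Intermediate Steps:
Q(w, n) = -2 + n
X(K) = -6 + K (X(K) = -4 + (-2 + K) = -6 + K)
H = 18972 (H = -306*(-62) = 18972)
O = 18972
d = 1/54225 (d = 1/(3*((-6 - 891) + 18972)) = 1/(3*(-897 + 18972)) = (⅓)/18075 = (⅓)*(1/18075) = 1/54225 ≈ 1.8442e-5)
-d = -1*1/54225 = -1/54225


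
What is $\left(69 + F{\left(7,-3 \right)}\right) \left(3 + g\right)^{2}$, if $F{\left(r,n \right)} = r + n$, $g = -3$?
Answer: $0$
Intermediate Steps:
$F{\left(r,n \right)} = n + r$
$\left(69 + F{\left(7,-3 \right)}\right) \left(3 + g\right)^{2} = \left(69 + \left(-3 + 7\right)\right) \left(3 - 3\right)^{2} = \left(69 + 4\right) 0^{2} = 73 \cdot 0 = 0$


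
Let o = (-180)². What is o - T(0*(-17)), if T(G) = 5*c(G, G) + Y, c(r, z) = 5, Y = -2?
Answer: 32377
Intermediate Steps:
o = 32400
T(G) = 23 (T(G) = 5*5 - 2 = 25 - 2 = 23)
o - T(0*(-17)) = 32400 - 1*23 = 32400 - 23 = 32377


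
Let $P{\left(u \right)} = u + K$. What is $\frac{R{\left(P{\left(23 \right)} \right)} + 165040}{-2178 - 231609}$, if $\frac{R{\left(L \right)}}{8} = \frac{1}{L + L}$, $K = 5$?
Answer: $- \frac{1155281}{1636509} \approx -0.70594$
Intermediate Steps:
$P{\left(u \right)} = 5 + u$ ($P{\left(u \right)} = u + 5 = 5 + u$)
$R{\left(L \right)} = \frac{4}{L}$ ($R{\left(L \right)} = \frac{8}{L + L} = \frac{8}{2 L} = 8 \frac{1}{2 L} = \frac{4}{L}$)
$\frac{R{\left(P{\left(23 \right)} \right)} + 165040}{-2178 - 231609} = \frac{\frac{4}{5 + 23} + 165040}{-2178 - 231609} = \frac{\frac{4}{28} + 165040}{-233787} = \left(4 \cdot \frac{1}{28} + 165040\right) \left(- \frac{1}{233787}\right) = \left(\frac{1}{7} + 165040\right) \left(- \frac{1}{233787}\right) = \frac{1155281}{7} \left(- \frac{1}{233787}\right) = - \frac{1155281}{1636509}$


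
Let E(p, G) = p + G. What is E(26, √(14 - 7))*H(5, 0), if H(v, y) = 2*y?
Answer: 0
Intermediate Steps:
E(p, G) = G + p
E(26, √(14 - 7))*H(5, 0) = (√(14 - 7) + 26)*(2*0) = (√7 + 26)*0 = (26 + √7)*0 = 0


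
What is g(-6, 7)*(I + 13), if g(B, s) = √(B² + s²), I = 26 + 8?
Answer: 47*√85 ≈ 433.32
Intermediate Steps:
I = 34
g(-6, 7)*(I + 13) = √((-6)² + 7²)*(34 + 13) = √(36 + 49)*47 = √85*47 = 47*√85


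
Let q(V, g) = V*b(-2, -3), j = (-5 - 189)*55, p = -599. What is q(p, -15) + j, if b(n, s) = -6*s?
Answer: -21452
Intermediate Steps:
j = -10670 (j = -194*55 = -10670)
q(V, g) = 18*V (q(V, g) = V*(-6*(-3)) = V*18 = 18*V)
q(p, -15) + j = 18*(-599) - 10670 = -10782 - 10670 = -21452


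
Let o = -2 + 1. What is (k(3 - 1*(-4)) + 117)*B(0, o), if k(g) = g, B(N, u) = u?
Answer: -124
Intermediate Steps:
o = -1
(k(3 - 1*(-4)) + 117)*B(0, o) = ((3 - 1*(-4)) + 117)*(-1) = ((3 + 4) + 117)*(-1) = (7 + 117)*(-1) = 124*(-1) = -124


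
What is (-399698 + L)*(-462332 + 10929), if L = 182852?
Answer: 97884934938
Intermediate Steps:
(-399698 + L)*(-462332 + 10929) = (-399698 + 182852)*(-462332 + 10929) = -216846*(-451403) = 97884934938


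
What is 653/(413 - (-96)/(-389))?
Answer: 254017/160561 ≈ 1.5821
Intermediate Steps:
653/(413 - (-96)/(-389)) = 653/(413 - (-96)*(-1)/389) = 653/(413 - 1*96/389) = 653/(413 - 96/389) = 653/(160561/389) = 653*(389/160561) = 254017/160561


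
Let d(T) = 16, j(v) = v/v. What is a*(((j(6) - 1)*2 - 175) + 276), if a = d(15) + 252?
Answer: 27068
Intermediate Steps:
j(v) = 1
a = 268 (a = 16 + 252 = 268)
a*(((j(6) - 1)*2 - 175) + 276) = 268*(((1 - 1)*2 - 175) + 276) = 268*((0*2 - 175) + 276) = 268*((0 - 175) + 276) = 268*(-175 + 276) = 268*101 = 27068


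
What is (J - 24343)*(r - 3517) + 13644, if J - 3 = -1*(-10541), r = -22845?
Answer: 363782882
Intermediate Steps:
J = 10544 (J = 3 - 1*(-10541) = 3 + 10541 = 10544)
(J - 24343)*(r - 3517) + 13644 = (10544 - 24343)*(-22845 - 3517) + 13644 = -13799*(-26362) + 13644 = 363769238 + 13644 = 363782882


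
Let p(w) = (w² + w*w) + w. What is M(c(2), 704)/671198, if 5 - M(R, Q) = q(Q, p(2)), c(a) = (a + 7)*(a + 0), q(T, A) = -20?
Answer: 25/671198 ≈ 3.7247e-5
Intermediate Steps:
p(w) = w + 2*w² (p(w) = (w² + w²) + w = 2*w² + w = w + 2*w²)
c(a) = a*(7 + a) (c(a) = (7 + a)*a = a*(7 + a))
M(R, Q) = 25 (M(R, Q) = 5 - 1*(-20) = 5 + 20 = 25)
M(c(2), 704)/671198 = 25/671198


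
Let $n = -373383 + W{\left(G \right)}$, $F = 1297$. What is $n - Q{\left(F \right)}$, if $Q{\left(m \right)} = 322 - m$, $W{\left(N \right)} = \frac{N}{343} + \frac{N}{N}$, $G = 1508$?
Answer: $- \frac{127734093}{343} \approx -3.724 \cdot 10^{5}$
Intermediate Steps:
$W{\left(N \right)} = 1 + \frac{N}{343}$ ($W{\left(N \right)} = N \frac{1}{343} + 1 = \frac{N}{343} + 1 = 1 + \frac{N}{343}$)
$n = - \frac{128068518}{343}$ ($n = -373383 + \left(1 + \frac{1}{343} \cdot 1508\right) = -373383 + \left(1 + \frac{1508}{343}\right) = -373383 + \frac{1851}{343} = - \frac{128068518}{343} \approx -3.7338 \cdot 10^{5}$)
$n - Q{\left(F \right)} = - \frac{128068518}{343} - \left(322 - 1297\right) = - \frac{128068518}{343} - -975 = - \frac{128068518}{343} + 975 = - \frac{127734093}{343}$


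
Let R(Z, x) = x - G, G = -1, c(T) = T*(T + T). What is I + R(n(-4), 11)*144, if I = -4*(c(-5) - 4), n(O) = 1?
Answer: 1544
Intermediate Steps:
c(T) = 2*T² (c(T) = T*(2*T) = 2*T²)
R(Z, x) = 1 + x (R(Z, x) = x - 1*(-1) = x + 1 = 1 + x)
I = -184 (I = -4*(2*(-5)² - 4) = -4*(2*25 - 4) = -4*(50 - 4) = -4*46 = -184)
I + R(n(-4), 11)*144 = -184 + (1 + 11)*144 = -184 + 12*144 = -184 + 1728 = 1544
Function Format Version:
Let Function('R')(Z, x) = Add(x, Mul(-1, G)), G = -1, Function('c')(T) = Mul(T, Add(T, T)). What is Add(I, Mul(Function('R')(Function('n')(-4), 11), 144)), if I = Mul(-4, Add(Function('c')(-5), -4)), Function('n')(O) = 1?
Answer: 1544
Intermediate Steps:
Function('c')(T) = Mul(2, Pow(T, 2)) (Function('c')(T) = Mul(T, Mul(2, T)) = Mul(2, Pow(T, 2)))
Function('R')(Z, x) = Add(1, x) (Function('R')(Z, x) = Add(x, Mul(-1, -1)) = Add(x, 1) = Add(1, x))
I = -184 (I = Mul(-4, Add(Mul(2, Pow(-5, 2)), -4)) = Mul(-4, Add(Mul(2, 25), -4)) = Mul(-4, Add(50, -4)) = Mul(-4, 46) = -184)
Add(I, Mul(Function('R')(Function('n')(-4), 11), 144)) = Add(-184, Mul(Add(1, 11), 144)) = Add(-184, Mul(12, 144)) = Add(-184, 1728) = 1544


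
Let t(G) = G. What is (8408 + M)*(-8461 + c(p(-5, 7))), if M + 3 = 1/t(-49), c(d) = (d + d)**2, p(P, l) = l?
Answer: -3403890660/49 ≈ -6.9467e+7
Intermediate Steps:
c(d) = 4*d**2 (c(d) = (2*d)**2 = 4*d**2)
M = -148/49 (M = -3 + 1/(-49) = -3 - 1/49 = -148/49 ≈ -3.0204)
(8408 + M)*(-8461 + c(p(-5, 7))) = (8408 - 148/49)*(-8461 + 4*7**2) = 411844*(-8461 + 4*49)/49 = 411844*(-8461 + 196)/49 = (411844/49)*(-8265) = -3403890660/49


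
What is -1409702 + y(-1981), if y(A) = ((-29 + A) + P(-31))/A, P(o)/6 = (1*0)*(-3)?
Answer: -2792617652/1981 ≈ -1.4097e+6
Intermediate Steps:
P(o) = 0 (P(o) = 6*((1*0)*(-3)) = 6*(0*(-3)) = 6*0 = 0)
y(A) = (-29 + A)/A (y(A) = ((-29 + A) + 0)/A = (-29 + A)/A)
-1409702 + y(-1981) = -1409702 + (-29 - 1981)/(-1981) = -1409702 - 1/1981*(-2010) = -1409702 + 2010/1981 = -2792617652/1981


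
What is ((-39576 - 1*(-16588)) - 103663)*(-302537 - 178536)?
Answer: 60928376523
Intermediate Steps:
((-39576 - 1*(-16588)) - 103663)*(-302537 - 178536) = ((-39576 + 16588) - 103663)*(-481073) = (-22988 - 103663)*(-481073) = -126651*(-481073) = 60928376523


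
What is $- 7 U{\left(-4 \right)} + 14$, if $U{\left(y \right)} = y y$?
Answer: $-98$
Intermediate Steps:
$U{\left(y \right)} = y^{2}$
$- 7 U{\left(-4 \right)} + 14 = - 7 \left(-4\right)^{2} + 14 = \left(-7\right) 16 + 14 = -112 + 14 = -98$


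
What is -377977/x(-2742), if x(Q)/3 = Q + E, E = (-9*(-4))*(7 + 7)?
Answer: 377977/6714 ≈ 56.297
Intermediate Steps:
E = 504 (E = 36*14 = 504)
x(Q) = 1512 + 3*Q (x(Q) = 3*(Q + 504) = 3*(504 + Q) = 1512 + 3*Q)
-377977/x(-2742) = -377977/(1512 + 3*(-2742)) = -377977/(1512 - 8226) = -377977/(-6714) = -377977*(-1/6714) = 377977/6714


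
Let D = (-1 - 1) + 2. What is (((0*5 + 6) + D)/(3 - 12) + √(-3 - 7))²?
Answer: (-2 + 3*I*√10)²/9 ≈ -9.5556 - 4.2164*I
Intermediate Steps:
D = 0 (D = -2 + 2 = 0)
(((0*5 + 6) + D)/(3 - 12) + √(-3 - 7))² = (((0*5 + 6) + 0)/(3 - 12) + √(-3 - 7))² = (((0 + 6) + 0)/(-9) + √(-10))² = ((6 + 0)*(-⅑) + I*√10)² = (6*(-⅑) + I*√10)² = (-⅔ + I*√10)²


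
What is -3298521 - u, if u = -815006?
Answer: -2483515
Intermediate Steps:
-3298521 - u = -3298521 - 1*(-815006) = -3298521 + 815006 = -2483515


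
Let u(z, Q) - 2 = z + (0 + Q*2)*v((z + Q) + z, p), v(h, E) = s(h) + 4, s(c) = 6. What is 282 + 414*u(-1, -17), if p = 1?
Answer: -140064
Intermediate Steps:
v(h, E) = 10 (v(h, E) = 6 + 4 = 10)
u(z, Q) = 2 + z + 20*Q (u(z, Q) = 2 + (z + (0 + Q*2)*10) = 2 + (z + (0 + 2*Q)*10) = 2 + (z + (2*Q)*10) = 2 + (z + 20*Q) = 2 + z + 20*Q)
282 + 414*u(-1, -17) = 282 + 414*(2 - 1 + 20*(-17)) = 282 + 414*(2 - 1 - 340) = 282 + 414*(-339) = 282 - 140346 = -140064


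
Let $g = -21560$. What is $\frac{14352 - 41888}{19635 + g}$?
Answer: $\frac{27536}{1925} \approx 14.304$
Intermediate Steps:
$\frac{14352 - 41888}{19635 + g} = \frac{14352 - 41888}{19635 - 21560} = - \frac{27536}{-1925} = \left(-27536\right) \left(- \frac{1}{1925}\right) = \frac{27536}{1925}$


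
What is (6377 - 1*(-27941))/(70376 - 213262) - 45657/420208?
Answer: -10472222123/30020920144 ≈ -0.34883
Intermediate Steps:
(6377 - 1*(-27941))/(70376 - 213262) - 45657/420208 = (6377 + 27941)/(-142886) - 45657*1/420208 = 34318*(-1/142886) - 45657/420208 = -17159/71443 - 45657/420208 = -10472222123/30020920144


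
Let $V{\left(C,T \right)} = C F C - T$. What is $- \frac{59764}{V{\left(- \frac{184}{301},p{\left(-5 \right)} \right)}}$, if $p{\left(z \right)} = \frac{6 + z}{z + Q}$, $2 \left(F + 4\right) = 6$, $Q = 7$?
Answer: $\frac{10829356328}{158313} \approx 68405.0$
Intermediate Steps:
$F = -1$ ($F = -4 + \frac{1}{2} \cdot 6 = -4 + 3 = -1$)
$p{\left(z \right)} = \frac{6 + z}{7 + z}$ ($p{\left(z \right)} = \frac{6 + z}{z + 7} = \frac{6 + z}{7 + z}$)
$V{\left(C,T \right)} = - T - C^{2}$ ($V{\left(C,T \right)} = C \left(-1\right) C - T = - C C - T = - C^{2} - T = - T - C^{2}$)
$- \frac{59764}{V{\left(- \frac{184}{301},p{\left(-5 \right)} \right)}} = - \frac{59764}{- \frac{6 - 5}{7 - 5} - \left(- \frac{184}{301}\right)^{2}} = - \frac{59764}{- \frac{1}{2} - \left(\left(-184\right) \frac{1}{301}\right)^{2}} = - \frac{59764}{- \frac{1}{2} - \left(- \frac{184}{301}\right)^{2}} = - \frac{59764}{\left(-1\right) \frac{1}{2} - \frac{33856}{90601}} = - \frac{59764}{- \frac{1}{2} - \frac{33856}{90601}} = - \frac{59764}{- \frac{158313}{181202}} = \left(-59764\right) \left(- \frac{181202}{158313}\right) = \frac{10829356328}{158313}$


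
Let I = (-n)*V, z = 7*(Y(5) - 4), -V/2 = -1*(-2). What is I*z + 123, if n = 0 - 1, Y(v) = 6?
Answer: 67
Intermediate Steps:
V = -4 (V = -(-2)*(-2) = -2*2 = -4)
n = -1
z = 14 (z = 7*(6 - 4) = 7*2 = 14)
I = -4 (I = -1*(-1)*(-4) = 1*(-4) = -4)
I*z + 123 = -4*14 + 123 = -56 + 123 = 67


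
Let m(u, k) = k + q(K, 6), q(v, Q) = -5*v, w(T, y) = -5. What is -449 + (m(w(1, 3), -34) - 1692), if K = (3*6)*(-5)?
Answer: -1725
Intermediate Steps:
K = -90 (K = 18*(-5) = -90)
m(u, k) = 450 + k (m(u, k) = k - 5*(-90) = k + 450 = 450 + k)
-449 + (m(w(1, 3), -34) - 1692) = -449 + ((450 - 34) - 1692) = -449 + (416 - 1692) = -449 - 1276 = -1725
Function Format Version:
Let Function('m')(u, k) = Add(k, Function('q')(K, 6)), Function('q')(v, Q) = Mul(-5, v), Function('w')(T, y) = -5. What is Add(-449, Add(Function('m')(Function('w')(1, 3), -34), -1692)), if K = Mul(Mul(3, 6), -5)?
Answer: -1725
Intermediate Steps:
K = -90 (K = Mul(18, -5) = -90)
Function('m')(u, k) = Add(450, k) (Function('m')(u, k) = Add(k, Mul(-5, -90)) = Add(k, 450) = Add(450, k))
Add(-449, Add(Function('m')(Function('w')(1, 3), -34), -1692)) = Add(-449, Add(Add(450, -34), -1692)) = Add(-449, Add(416, -1692)) = Add(-449, -1276) = -1725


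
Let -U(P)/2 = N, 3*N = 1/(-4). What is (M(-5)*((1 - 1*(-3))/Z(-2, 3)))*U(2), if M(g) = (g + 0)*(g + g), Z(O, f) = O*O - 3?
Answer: 100/3 ≈ 33.333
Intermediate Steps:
Z(O, f) = -3 + O**2 (Z(O, f) = O**2 - 3 = -3 + O**2)
N = -1/12 (N = (1/3)/(-4) = (1/3)*(-1/4) = -1/12 ≈ -0.083333)
U(P) = 1/6 (U(P) = -2*(-1/12) = 1/6)
M(g) = 2*g**2 (M(g) = g*(2*g) = 2*g**2)
(M(-5)*((1 - 1*(-3))/Z(-2, 3)))*U(2) = ((2*(-5)**2)*((1 - 1*(-3))/(-3 + (-2)**2)))*(1/6) = ((2*25)*((1 + 3)/(-3 + 4)))*(1/6) = (50*(4/1))*(1/6) = (50*(4*1))*(1/6) = (50*4)*(1/6) = 200*(1/6) = 100/3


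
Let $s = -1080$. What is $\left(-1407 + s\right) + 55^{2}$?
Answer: $538$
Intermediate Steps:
$\left(-1407 + s\right) + 55^{2} = \left(-1407 - 1080\right) + 55^{2} = -2487 + 3025 = 538$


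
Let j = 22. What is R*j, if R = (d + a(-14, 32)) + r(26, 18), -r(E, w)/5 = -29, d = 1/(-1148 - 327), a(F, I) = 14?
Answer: 5159528/1475 ≈ 3498.0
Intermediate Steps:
d = -1/1475 (d = 1/(-1475) = -1/1475 ≈ -0.00067797)
r(E, w) = 145 (r(E, w) = -5*(-29) = 145)
R = 234524/1475 (R = (-1/1475 + 14) + 145 = 20649/1475 + 145 = 234524/1475 ≈ 159.00)
R*j = (234524/1475)*22 = 5159528/1475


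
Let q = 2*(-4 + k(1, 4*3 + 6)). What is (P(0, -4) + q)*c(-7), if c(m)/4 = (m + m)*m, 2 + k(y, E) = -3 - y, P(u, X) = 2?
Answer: -7056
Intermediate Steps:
k(y, E) = -5 - y (k(y, E) = -2 + (-3 - y) = -5 - y)
q = -20 (q = 2*(-4 + (-5 - 1*1)) = 2*(-4 + (-5 - 1)) = 2*(-4 - 6) = 2*(-10) = -20)
c(m) = 8*m**2 (c(m) = 4*((m + m)*m) = 4*((2*m)*m) = 4*(2*m**2) = 8*m**2)
(P(0, -4) + q)*c(-7) = (2 - 20)*(8*(-7)**2) = -144*49 = -18*392 = -7056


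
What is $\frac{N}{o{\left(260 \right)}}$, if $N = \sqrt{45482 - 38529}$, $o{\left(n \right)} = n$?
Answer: $\frac{\sqrt{6953}}{260} \approx 0.32071$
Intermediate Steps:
$N = \sqrt{6953} \approx 83.385$
$\frac{N}{o{\left(260 \right)}} = \frac{\sqrt{6953}}{260}$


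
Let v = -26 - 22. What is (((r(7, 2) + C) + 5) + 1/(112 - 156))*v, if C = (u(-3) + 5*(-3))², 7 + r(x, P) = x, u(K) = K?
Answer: -173700/11 ≈ -15791.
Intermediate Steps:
r(x, P) = -7 + x
C = 324 (C = (-3 + 5*(-3))² = (-3 - 15)² = (-18)² = 324)
v = -48
(((r(7, 2) + C) + 5) + 1/(112 - 156))*v = ((((-7 + 7) + 324) + 5) + 1/(112 - 156))*(-48) = (((0 + 324) + 5) + 1/(-44))*(-48) = ((324 + 5) - 1/44)*(-48) = (329 - 1/44)*(-48) = (14475/44)*(-48) = -173700/11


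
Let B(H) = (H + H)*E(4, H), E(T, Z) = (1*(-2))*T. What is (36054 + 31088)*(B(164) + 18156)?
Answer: 1042849544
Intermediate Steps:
E(T, Z) = -2*T
B(H) = -16*H (B(H) = (H + H)*(-2*4) = (2*H)*(-8) = -16*H)
(36054 + 31088)*(B(164) + 18156) = (36054 + 31088)*(-16*164 + 18156) = 67142*(-2624 + 18156) = 67142*15532 = 1042849544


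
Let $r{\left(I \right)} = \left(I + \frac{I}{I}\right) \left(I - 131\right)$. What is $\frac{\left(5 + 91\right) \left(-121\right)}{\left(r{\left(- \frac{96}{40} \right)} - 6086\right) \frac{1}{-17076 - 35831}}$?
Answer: $- \frac{15364192800}{147481} \approx -1.0418 \cdot 10^{5}$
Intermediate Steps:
$r{\left(I \right)} = \left(1 + I\right) \left(-131 + I\right)$ ($r{\left(I \right)} = \left(I + 1\right) \left(-131 + I\right) = \left(1 + I\right) \left(-131 + I\right)$)
$\frac{\left(5 + 91\right) \left(-121\right)}{\left(r{\left(- \frac{96}{40} \right)} - 6086\right) \frac{1}{-17076 - 35831}} = \frac{\left(5 + 91\right) \left(-121\right)}{\left(\left(-131 + \left(- \frac{96}{40}\right)^{2} - 130 \left(- \frac{96}{40}\right)\right) - 6086\right) \frac{1}{-17076 - 35831}} = \frac{96 \left(-121\right)}{\left(\left(-131 + \left(\left(-96\right) \frac{1}{40}\right)^{2} - 130 \left(\left(-96\right) \frac{1}{40}\right)\right) - 6086\right) \frac{1}{-52907}} = - \frac{11616}{\left(\left(-131 + \left(- \frac{12}{5}\right)^{2} - -312\right) - 6086\right) \left(- \frac{1}{52907}\right)} = - \frac{11616}{\left(\left(-131 + \frac{144}{25} + 312\right) - 6086\right) \left(- \frac{1}{52907}\right)} = - \frac{11616}{\left(\frac{4669}{25} - 6086\right) \left(- \frac{1}{52907}\right)} = - \frac{11616}{\left(- \frac{147481}{25}\right) \left(- \frac{1}{52907}\right)} = - \frac{11616}{\frac{147481}{1322675}} = \left(-11616\right) \frac{1322675}{147481} = - \frac{15364192800}{147481}$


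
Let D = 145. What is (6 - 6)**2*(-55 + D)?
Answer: 0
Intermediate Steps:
(6 - 6)**2*(-55 + D) = (6 - 6)**2*(-55 + 145) = 0**2*90 = 0*90 = 0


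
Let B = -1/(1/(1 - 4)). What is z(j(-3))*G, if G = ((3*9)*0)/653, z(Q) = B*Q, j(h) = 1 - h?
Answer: 0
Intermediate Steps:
B = 3 (B = -1/(1/(-3)) = -1/(-1/3) = -1*(-3) = 3)
z(Q) = 3*Q
G = 0 (G = (27*0)*(1/653) = 0*(1/653) = 0)
z(j(-3))*G = (3*(1 - 1*(-3)))*0 = (3*(1 + 3))*0 = (3*4)*0 = 12*0 = 0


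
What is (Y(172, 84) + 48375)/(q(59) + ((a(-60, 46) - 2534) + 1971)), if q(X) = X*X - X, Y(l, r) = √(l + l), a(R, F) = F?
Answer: 9675/581 + 2*√86/2905 ≈ 16.659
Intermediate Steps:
Y(l, r) = √2*√l (Y(l, r) = √(2*l) = √2*√l)
q(X) = X² - X
(Y(172, 84) + 48375)/(q(59) + ((a(-60, 46) - 2534) + 1971)) = (√2*√172 + 48375)/(59*(-1 + 59) + ((46 - 2534) + 1971)) = (√2*(2*√43) + 48375)/(59*58 + (-2488 + 1971)) = (2*√86 + 48375)/(3422 - 517) = (48375 + 2*√86)/2905 = (48375 + 2*√86)*(1/2905) = 9675/581 + 2*√86/2905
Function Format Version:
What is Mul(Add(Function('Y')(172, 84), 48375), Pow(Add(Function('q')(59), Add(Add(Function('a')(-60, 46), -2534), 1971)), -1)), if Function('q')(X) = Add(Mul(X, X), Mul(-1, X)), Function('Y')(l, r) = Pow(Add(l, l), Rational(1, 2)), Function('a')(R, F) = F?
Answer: Add(Rational(9675, 581), Mul(Rational(2, 2905), Pow(86, Rational(1, 2)))) ≈ 16.659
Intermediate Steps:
Function('Y')(l, r) = Mul(Pow(2, Rational(1, 2)), Pow(l, Rational(1, 2))) (Function('Y')(l, r) = Pow(Mul(2, l), Rational(1, 2)) = Mul(Pow(2, Rational(1, 2)), Pow(l, Rational(1, 2))))
Function('q')(X) = Add(Pow(X, 2), Mul(-1, X))
Mul(Add(Function('Y')(172, 84), 48375), Pow(Add(Function('q')(59), Add(Add(Function('a')(-60, 46), -2534), 1971)), -1)) = Mul(Add(Mul(Pow(2, Rational(1, 2)), Pow(172, Rational(1, 2))), 48375), Pow(Add(Mul(59, Add(-1, 59)), Add(Add(46, -2534), 1971)), -1)) = Mul(Add(Mul(Pow(2, Rational(1, 2)), Mul(2, Pow(43, Rational(1, 2)))), 48375), Pow(Add(Mul(59, 58), Add(-2488, 1971)), -1)) = Mul(Add(Mul(2, Pow(86, Rational(1, 2))), 48375), Pow(Add(3422, -517), -1)) = Mul(Add(48375, Mul(2, Pow(86, Rational(1, 2)))), Pow(2905, -1)) = Mul(Add(48375, Mul(2, Pow(86, Rational(1, 2)))), Rational(1, 2905)) = Add(Rational(9675, 581), Mul(Rational(2, 2905), Pow(86, Rational(1, 2))))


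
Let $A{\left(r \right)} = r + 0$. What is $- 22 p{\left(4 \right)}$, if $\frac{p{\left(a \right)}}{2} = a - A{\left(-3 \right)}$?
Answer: $-308$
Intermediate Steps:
$A{\left(r \right)} = r$
$p{\left(a \right)} = 6 + 2 a$ ($p{\left(a \right)} = 2 \left(a - -3\right) = 2 \left(a + 3\right) = 2 \left(3 + a\right) = 6 + 2 a$)
$- 22 p{\left(4 \right)} = - 22 \left(6 + 2 \cdot 4\right) = - 22 \left(6 + 8\right) = \left(-22\right) 14 = -308$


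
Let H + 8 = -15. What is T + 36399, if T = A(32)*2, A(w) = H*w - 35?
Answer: 34857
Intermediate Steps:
H = -23 (H = -8 - 15 = -23)
A(w) = -35 - 23*w (A(w) = -23*w - 35 = -35 - 23*w)
T = -1542 (T = (-35 - 23*32)*2 = (-35 - 736)*2 = -771*2 = -1542)
T + 36399 = -1542 + 36399 = 34857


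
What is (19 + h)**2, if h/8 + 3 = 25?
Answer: 38025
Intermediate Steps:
h = 176 (h = -24 + 8*25 = -24 + 200 = 176)
(19 + h)**2 = (19 + 176)**2 = 195**2 = 38025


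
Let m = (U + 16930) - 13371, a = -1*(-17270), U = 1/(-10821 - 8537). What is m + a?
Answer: 403207781/19358 ≈ 20829.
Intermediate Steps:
U = -1/19358 (U = 1/(-19358) = -1/19358 ≈ -5.1658e-5)
a = 17270
m = 68895121/19358 (m = (-1/19358 + 16930) - 13371 = 327730939/19358 - 13371 = 68895121/19358 ≈ 3559.0)
m + a = 68895121/19358 + 17270 = 403207781/19358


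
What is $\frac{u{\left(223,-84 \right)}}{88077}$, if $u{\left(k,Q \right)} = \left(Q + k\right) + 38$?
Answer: $\frac{59}{29359} \approx 0.0020096$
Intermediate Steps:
$u{\left(k,Q \right)} = 38 + Q + k$
$\frac{u{\left(223,-84 \right)}}{88077} = \frac{38 - 84 + 223}{88077} = 177 \cdot \frac{1}{88077} = \frac{59}{29359}$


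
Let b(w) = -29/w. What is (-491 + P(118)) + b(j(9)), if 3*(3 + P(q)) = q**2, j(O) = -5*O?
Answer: 186659/45 ≈ 4148.0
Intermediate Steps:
P(q) = -3 + q**2/3
(-491 + P(118)) + b(j(9)) = (-491 + (-3 + (1/3)*118**2)) - 29/((-5*9)) = (-491 + (-3 + (1/3)*13924)) - 29/(-45) = (-491 + (-3 + 13924/3)) - 29*(-1/45) = (-491 + 13915/3) + 29/45 = 12442/3 + 29/45 = 186659/45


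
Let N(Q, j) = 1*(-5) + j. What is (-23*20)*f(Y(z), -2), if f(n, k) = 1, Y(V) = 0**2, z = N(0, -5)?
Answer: -460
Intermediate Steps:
N(Q, j) = -5 + j
z = -10 (z = -5 - 5 = -10)
Y(V) = 0
(-23*20)*f(Y(z), -2) = -23*20*1 = -460*1 = -460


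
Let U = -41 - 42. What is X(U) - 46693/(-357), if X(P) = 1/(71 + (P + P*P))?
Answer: 321108118/2455089 ≈ 130.79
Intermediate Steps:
U = -83
X(P) = 1/(71 + P + P²) (X(P) = 1/(71 + (P + P²)) = 1/(71 + P + P²))
X(U) - 46693/(-357) = 1/(71 - 83 + (-83)²) - 46693/(-357) = 1/(71 - 83 + 6889) - 46693*(-1/357) = 1/6877 + 46693/357 = 321108118/2455089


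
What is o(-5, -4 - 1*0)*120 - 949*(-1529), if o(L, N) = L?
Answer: 1450421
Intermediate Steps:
o(-5, -4 - 1*0)*120 - 949*(-1529) = -5*120 - 949*(-1529) = -600 + 1451021 = 1450421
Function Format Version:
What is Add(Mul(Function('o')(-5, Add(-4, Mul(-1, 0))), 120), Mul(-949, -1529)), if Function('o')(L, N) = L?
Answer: 1450421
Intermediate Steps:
Add(Mul(Function('o')(-5, Add(-4, Mul(-1, 0))), 120), Mul(-949, -1529)) = Add(Mul(-5, 120), Mul(-949, -1529)) = Add(-600, 1451021) = 1450421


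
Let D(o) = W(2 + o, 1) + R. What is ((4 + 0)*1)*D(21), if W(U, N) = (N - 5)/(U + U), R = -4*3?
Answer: -1112/23 ≈ -48.348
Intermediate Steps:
R = -12
W(U, N) = (-5 + N)/(2*U) (W(U, N) = (-5 + N)/((2*U)) = (-5 + N)*(1/(2*U)) = (-5 + N)/(2*U))
D(o) = -12 - 2/(2 + o) (D(o) = (-5 + 1)/(2*(2 + o)) - 12 = (1/2)*(-4)/(2 + o) - 12 = -2/(2 + o) - 12 = -12 - 2/(2 + o))
((4 + 0)*1)*D(21) = ((4 + 0)*1)*(2*(-13 - 6*21)/(2 + 21)) = (4*1)*(2*(-13 - 126)/23) = 4*(2*(1/23)*(-139)) = 4*(-278/23) = -1112/23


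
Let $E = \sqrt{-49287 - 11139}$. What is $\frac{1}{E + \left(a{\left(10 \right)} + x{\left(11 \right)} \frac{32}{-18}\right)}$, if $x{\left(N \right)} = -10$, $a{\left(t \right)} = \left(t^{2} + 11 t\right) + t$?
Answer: $\frac{9630}{4737053} - \frac{729 i \sqrt{746}}{9474106} \approx 0.0020329 - 0.0021016 i$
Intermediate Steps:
$a{\left(t \right)} = t^{2} + 12 t$
$E = 9 i \sqrt{746}$ ($E = \sqrt{-60426} = 9 i \sqrt{746} \approx 245.82 i$)
$\frac{1}{E + \left(a{\left(10 \right)} + x{\left(11 \right)} \frac{32}{-18}\right)} = \frac{1}{9 i \sqrt{746} - \left(- 10 \left(12 + 10\right) + 10 \cdot 32 \frac{1}{-18}\right)} = \frac{1}{9 i \sqrt{746} + \left(10 \cdot 22 - 10 \cdot 32 \left(- \frac{1}{18}\right)\right)} = \frac{1}{9 i \sqrt{746} + \left(220 - - \frac{160}{9}\right)} = \frac{1}{9 i \sqrt{746} + \left(220 + \frac{160}{9}\right)} = \frac{1}{9 i \sqrt{746} + \frac{2140}{9}} = \frac{1}{\frac{2140}{9} + 9 i \sqrt{746}}$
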